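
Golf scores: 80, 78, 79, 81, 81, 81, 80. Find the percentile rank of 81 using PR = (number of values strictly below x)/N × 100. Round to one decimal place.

N = 7.
Strictly below 81: 4. Equal to 81: 3.
PR = 4/7 × 100 = 57.1

57.1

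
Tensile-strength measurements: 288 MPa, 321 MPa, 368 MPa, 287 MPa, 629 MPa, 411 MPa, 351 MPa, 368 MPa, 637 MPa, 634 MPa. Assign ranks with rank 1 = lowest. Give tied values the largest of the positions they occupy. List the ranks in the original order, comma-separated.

Sorted (ascending): 287, 288, 321, 351, 368, 368, 411, 629, 634, 637
The 2 values of 368 occupy positions 5–6 → each gets rank 6.

2, 3, 6, 1, 8, 7, 4, 6, 10, 9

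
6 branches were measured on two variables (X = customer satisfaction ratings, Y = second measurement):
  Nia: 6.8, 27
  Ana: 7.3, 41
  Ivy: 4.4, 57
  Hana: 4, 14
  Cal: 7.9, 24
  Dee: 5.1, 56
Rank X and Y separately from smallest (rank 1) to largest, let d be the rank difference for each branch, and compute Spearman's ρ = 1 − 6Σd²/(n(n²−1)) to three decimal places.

Ranks of variable 1: 4, 5, 2, 1, 6, 3
Ranks of variable 2: 3, 4, 6, 1, 2, 5
d = r₁ − r₂: 1, 1, -4, 0, 4, -2
d²: 1, 1, 16, 0, 16, 4; Σd² = 38
ρ = 1 − 6·38/(6·35) = 1 − 228/210 = -0.086

-0.086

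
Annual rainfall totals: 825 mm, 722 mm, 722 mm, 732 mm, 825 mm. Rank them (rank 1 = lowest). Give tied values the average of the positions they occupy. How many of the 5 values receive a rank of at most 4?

Sorted (ascending): 722, 722, 732, 825, 825
The 2 values of 722 occupy positions 1–2 → average rank (1+2)/2 = 1.5.
The 2 values of 825 occupy positions 4–5 → average rank (4+5)/2 = 4.5.
Ranks ≤ 4: {1.5, 1.5, 3} → 3 values.

3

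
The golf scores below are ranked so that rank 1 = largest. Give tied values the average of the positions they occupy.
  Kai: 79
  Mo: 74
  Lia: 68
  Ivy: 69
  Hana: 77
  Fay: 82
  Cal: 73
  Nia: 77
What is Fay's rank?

Sorted (descending): 82, 79, 77, 77, 74, 73, 69, 68
The 2 values of 77 occupy positions 3–4 → average rank (3+4)/2 = 3.5.
Fay has value 82 → rank 1.

1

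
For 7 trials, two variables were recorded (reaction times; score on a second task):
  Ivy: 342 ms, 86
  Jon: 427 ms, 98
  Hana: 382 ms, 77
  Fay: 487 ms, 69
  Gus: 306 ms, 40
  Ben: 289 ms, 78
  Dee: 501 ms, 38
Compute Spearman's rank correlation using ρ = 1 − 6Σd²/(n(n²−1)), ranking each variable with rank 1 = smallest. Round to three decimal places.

-0.321

Ranks of variable 1: 3, 5, 4, 6, 2, 1, 7
Ranks of variable 2: 6, 7, 4, 3, 2, 5, 1
d = r₁ − r₂: -3, -2, 0, 3, 0, -4, 6
d²: 9, 4, 0, 9, 0, 16, 36; Σd² = 74
ρ = 1 − 6·74/(7·48) = 1 − 444/336 = -0.321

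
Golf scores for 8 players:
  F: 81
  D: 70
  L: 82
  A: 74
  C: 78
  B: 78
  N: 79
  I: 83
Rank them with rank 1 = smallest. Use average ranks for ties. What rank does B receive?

3.5

Sorted (ascending): 70, 74, 78, 78, 79, 81, 82, 83
The 2 values of 78 occupy positions 3–4 → average rank (3+4)/2 = 3.5.
B has value 78 → rank 3.5.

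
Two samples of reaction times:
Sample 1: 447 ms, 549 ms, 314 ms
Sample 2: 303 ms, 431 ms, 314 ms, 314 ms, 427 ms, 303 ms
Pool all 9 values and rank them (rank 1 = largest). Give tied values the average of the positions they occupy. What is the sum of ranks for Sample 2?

Sorted (descending): 549, 447, 431, 427, 314, 314, 314, 303, 303
The 3 values of 314 occupy positions 5–7 → average rank 6.
The 2 values of 303 occupy positions 8–9 → average rank (8+9)/2 = 8.5.
Sample 2 values → pooled ranks: 303→8.5, 431→3, 314→6, 314→6, 427→4, 303→8.5
Rank sum = 8.5 + 3 + 6 + 6 + 4 + 8.5 = 36

36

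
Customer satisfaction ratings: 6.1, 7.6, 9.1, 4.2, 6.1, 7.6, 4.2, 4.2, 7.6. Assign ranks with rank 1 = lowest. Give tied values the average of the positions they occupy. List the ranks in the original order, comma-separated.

4.5, 7, 9, 2, 4.5, 7, 2, 2, 7

Sorted (ascending): 4.2, 4.2, 4.2, 6.1, 6.1, 7.6, 7.6, 7.6, 9.1
The 3 values of 4.2 occupy positions 1–3 → average rank 2.
The 2 values of 6.1 occupy positions 4–5 → average rank (4+5)/2 = 4.5.
The 3 values of 7.6 occupy positions 6–8 → average rank 7.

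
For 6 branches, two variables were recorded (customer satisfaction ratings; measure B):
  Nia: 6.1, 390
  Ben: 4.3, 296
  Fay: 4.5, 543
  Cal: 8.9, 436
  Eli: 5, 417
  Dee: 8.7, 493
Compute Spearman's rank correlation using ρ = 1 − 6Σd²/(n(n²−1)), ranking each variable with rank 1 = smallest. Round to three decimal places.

0.314

Ranks of variable 1: 4, 1, 2, 6, 3, 5
Ranks of variable 2: 2, 1, 6, 4, 3, 5
d = r₁ − r₂: 2, 0, -4, 2, 0, 0
d²: 4, 0, 16, 4, 0, 0; Σd² = 24
ρ = 1 − 6·24/(6·35) = 1 − 144/210 = 0.314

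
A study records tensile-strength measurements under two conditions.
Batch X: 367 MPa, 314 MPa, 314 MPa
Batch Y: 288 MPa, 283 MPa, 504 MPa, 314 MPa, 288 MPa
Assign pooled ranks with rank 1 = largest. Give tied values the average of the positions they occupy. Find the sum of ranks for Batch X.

Sorted (descending): 504, 367, 314, 314, 314, 288, 288, 283
The 3 values of 314 occupy positions 3–5 → average rank 4.
The 2 values of 288 occupy positions 6–7 → average rank (6+7)/2 = 6.5.
Batch X values → pooled ranks: 367→2, 314→4, 314→4
Rank sum = 2 + 4 + 4 = 10

10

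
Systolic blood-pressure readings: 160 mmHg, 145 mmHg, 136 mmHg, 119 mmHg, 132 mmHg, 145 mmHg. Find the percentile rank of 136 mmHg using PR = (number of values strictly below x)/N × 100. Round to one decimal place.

33.3

N = 6.
Strictly below 136: 2. Equal to 136: 1.
PR = 2/6 × 100 = 33.3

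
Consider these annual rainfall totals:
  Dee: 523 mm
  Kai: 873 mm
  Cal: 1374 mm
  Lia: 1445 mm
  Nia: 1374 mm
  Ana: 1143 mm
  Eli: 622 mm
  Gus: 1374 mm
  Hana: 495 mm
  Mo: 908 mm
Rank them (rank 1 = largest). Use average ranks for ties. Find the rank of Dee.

9

Sorted (descending): 1445, 1374, 1374, 1374, 1143, 908, 873, 622, 523, 495
The 3 values of 1374 occupy positions 2–4 → average rank 3.
Dee has value 523 mm → rank 9.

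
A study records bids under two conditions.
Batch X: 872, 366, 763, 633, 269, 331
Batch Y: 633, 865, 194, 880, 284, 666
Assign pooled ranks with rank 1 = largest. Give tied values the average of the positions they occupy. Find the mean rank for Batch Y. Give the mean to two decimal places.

Sorted (descending): 880, 872, 865, 763, 666, 633, 633, 366, 331, 284, 269, 194
The 2 values of 633 occupy positions 6–7 → average rank (6+7)/2 = 6.5.
Batch Y values → pooled ranks: 633→6.5, 865→3, 194→12, 880→1, 284→10, 666→5
Mean rank = (6.5 + 3 + 12 + 1 + 10 + 5) / 6 = 6.25

6.25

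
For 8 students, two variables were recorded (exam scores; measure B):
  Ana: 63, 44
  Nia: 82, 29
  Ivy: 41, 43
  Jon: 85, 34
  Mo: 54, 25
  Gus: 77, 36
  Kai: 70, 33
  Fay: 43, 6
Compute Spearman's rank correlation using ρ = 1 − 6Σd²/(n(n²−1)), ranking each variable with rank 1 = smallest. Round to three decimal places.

0.048

Ranks of variable 1: 4, 7, 1, 8, 3, 6, 5, 2
Ranks of variable 2: 8, 3, 7, 5, 2, 6, 4, 1
d = r₁ − r₂: -4, 4, -6, 3, 1, 0, 1, 1
d²: 16, 16, 36, 9, 1, 0, 1, 1; Σd² = 80
ρ = 1 − 6·80/(8·63) = 1 − 480/504 = 0.048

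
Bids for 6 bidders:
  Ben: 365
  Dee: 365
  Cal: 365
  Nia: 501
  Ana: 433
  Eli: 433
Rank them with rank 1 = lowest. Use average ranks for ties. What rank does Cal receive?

2

Sorted (ascending): 365, 365, 365, 433, 433, 501
The 3 values of 365 occupy positions 1–3 → average rank 2.
The 2 values of 433 occupy positions 4–5 → average rank (4+5)/2 = 4.5.
Cal has value 365 → rank 2.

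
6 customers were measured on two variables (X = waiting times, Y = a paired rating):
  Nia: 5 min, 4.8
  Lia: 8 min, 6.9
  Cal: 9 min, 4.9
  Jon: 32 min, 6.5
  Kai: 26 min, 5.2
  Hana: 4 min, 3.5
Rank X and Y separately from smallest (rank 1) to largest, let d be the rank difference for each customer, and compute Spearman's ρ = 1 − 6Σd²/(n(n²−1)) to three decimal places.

Ranks of variable 1: 2, 3, 4, 6, 5, 1
Ranks of variable 2: 2, 6, 3, 5, 4, 1
d = r₁ − r₂: 0, -3, 1, 1, 1, 0
d²: 0, 9, 1, 1, 1, 0; Σd² = 12
ρ = 1 − 6·12/(6·35) = 1 − 72/210 = 0.657

0.657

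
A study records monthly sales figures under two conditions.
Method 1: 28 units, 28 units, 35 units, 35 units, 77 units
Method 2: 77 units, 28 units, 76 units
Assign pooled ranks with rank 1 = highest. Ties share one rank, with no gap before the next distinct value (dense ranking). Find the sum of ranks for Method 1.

Sorted (descending): 77, 77, 76, 35, 35, 28, 28, 28
The 2 values of 77 share dense rank 1.
The 2 values of 35 share dense rank 3.
The 3 values of 28 share dense rank 4.
Remaining distinct values take the next consecutive integers.
Method 1 values → pooled ranks: 28→4, 28→4, 35→3, 35→3, 77→1
Rank sum = 4 + 4 + 3 + 3 + 1 = 15

15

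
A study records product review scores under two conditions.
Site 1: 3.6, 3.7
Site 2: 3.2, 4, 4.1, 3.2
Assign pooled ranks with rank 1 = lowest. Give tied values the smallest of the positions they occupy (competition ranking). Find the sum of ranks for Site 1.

7

Sorted (ascending): 3.2, 3.2, 3.6, 3.7, 4, 4.1
The 2 values of 3.2 occupy positions 1–2 → each gets rank 1.
Site 1 values → pooled ranks: 3.6→3, 3.7→4
Rank sum = 3 + 4 = 7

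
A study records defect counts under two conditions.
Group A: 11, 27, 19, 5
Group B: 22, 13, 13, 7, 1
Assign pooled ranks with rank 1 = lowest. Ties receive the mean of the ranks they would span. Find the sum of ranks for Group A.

Sorted (ascending): 1, 5, 7, 11, 13, 13, 19, 22, 27
The 2 values of 13 occupy positions 5–6 → average rank (5+6)/2 = 5.5.
Group A values → pooled ranks: 11→4, 27→9, 19→7, 5→2
Rank sum = 4 + 9 + 7 + 2 = 22

22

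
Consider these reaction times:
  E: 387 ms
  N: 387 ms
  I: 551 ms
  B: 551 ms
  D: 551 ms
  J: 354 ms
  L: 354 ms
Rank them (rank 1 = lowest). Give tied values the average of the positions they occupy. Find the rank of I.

6

Sorted (ascending): 354, 354, 387, 387, 551, 551, 551
The 2 values of 354 occupy positions 1–2 → average rank (1+2)/2 = 1.5.
The 2 values of 387 occupy positions 3–4 → average rank (3+4)/2 = 3.5.
The 3 values of 551 occupy positions 5–7 → average rank 6.
I has value 551 ms → rank 6.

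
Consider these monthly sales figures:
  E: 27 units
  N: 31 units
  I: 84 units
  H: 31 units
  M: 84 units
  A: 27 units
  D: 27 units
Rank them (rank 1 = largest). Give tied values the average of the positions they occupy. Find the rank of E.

Sorted (descending): 84, 84, 31, 31, 27, 27, 27
The 2 values of 84 occupy positions 1–2 → average rank (1+2)/2 = 1.5.
The 2 values of 31 occupy positions 3–4 → average rank (3+4)/2 = 3.5.
The 3 values of 27 occupy positions 5–7 → average rank 6.
E has value 27 units → rank 6.

6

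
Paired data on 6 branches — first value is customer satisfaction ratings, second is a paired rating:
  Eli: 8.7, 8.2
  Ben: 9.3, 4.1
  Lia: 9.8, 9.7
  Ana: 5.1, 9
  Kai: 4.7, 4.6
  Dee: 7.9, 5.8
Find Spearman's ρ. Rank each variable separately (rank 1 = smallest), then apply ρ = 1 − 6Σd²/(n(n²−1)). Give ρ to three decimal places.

0.257

Ranks of variable 1: 4, 5, 6, 2, 1, 3
Ranks of variable 2: 4, 1, 6, 5, 2, 3
d = r₁ − r₂: 0, 4, 0, -3, -1, 0
d²: 0, 16, 0, 9, 1, 0; Σd² = 26
ρ = 1 − 6·26/(6·35) = 1 − 156/210 = 0.257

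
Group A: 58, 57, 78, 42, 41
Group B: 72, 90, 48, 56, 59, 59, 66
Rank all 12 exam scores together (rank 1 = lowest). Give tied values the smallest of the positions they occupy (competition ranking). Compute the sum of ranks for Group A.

Sorted (ascending): 41, 42, 48, 56, 57, 58, 59, 59, 66, 72, 78, 90
The 2 values of 59 occupy positions 7–8 → each gets rank 7.
Group A values → pooled ranks: 58→6, 57→5, 78→11, 42→2, 41→1
Rank sum = 6 + 5 + 11 + 2 + 1 = 25

25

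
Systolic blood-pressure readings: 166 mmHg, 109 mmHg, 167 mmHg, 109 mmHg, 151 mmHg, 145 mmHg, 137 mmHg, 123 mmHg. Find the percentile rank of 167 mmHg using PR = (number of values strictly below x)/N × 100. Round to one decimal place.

N = 8.
Strictly below 167: 7. Equal to 167: 1.
PR = 7/8 × 100 = 87.5

87.5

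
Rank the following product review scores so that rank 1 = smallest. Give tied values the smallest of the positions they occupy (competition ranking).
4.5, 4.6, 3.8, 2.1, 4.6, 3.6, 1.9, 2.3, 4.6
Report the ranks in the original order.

6, 7, 5, 2, 7, 4, 1, 3, 7

Sorted (ascending): 1.9, 2.1, 2.3, 3.6, 3.8, 4.5, 4.6, 4.6, 4.6
The 3 values of 4.6 occupy positions 7–9 → each gets rank 7.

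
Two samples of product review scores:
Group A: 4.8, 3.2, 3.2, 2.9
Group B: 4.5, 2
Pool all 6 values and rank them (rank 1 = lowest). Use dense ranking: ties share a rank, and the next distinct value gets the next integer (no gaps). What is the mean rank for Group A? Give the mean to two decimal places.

3.25

Sorted (ascending): 2, 2.9, 3.2, 3.2, 4.5, 4.8
The 2 values of 3.2 share dense rank 3.
Remaining distinct values take the next consecutive integers.
Group A values → pooled ranks: 4.8→5, 3.2→3, 3.2→3, 2.9→2
Mean rank = (5 + 3 + 3 + 2) / 4 = 3.25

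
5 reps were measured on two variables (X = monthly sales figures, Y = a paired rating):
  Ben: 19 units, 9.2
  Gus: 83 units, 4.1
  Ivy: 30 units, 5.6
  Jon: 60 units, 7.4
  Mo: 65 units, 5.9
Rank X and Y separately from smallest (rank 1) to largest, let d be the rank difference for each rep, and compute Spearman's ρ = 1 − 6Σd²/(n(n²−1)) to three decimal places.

-0.700

Ranks of variable 1: 1, 5, 2, 3, 4
Ranks of variable 2: 5, 1, 2, 4, 3
d = r₁ − r₂: -4, 4, 0, -1, 1
d²: 16, 16, 0, 1, 1; Σd² = 34
ρ = 1 − 6·34/(5·24) = 1 − 204/120 = -0.700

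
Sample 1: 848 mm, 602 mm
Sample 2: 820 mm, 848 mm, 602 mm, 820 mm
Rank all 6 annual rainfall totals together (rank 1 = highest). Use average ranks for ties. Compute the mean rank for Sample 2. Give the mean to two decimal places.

Sorted (descending): 848, 848, 820, 820, 602, 602
The 2 values of 848 occupy positions 1–2 → average rank (1+2)/2 = 1.5.
The 2 values of 820 occupy positions 3–4 → average rank (3+4)/2 = 3.5.
The 2 values of 602 occupy positions 5–6 → average rank (5+6)/2 = 5.5.
Sample 2 values → pooled ranks: 820→3.5, 848→1.5, 602→5.5, 820→3.5
Mean rank = (3.5 + 1.5 + 5.5 + 3.5) / 4 = 3.50

3.50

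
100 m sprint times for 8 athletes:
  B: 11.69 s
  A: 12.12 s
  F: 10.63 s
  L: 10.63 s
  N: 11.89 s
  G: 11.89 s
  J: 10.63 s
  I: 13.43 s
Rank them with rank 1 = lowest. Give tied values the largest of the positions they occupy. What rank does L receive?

3

Sorted (ascending): 10.63, 10.63, 10.63, 11.69, 11.89, 11.89, 12.12, 13.43
The 3 values of 10.63 occupy positions 1–3 → each gets rank 3.
The 2 values of 11.89 occupy positions 5–6 → each gets rank 6.
L has value 10.63 s → rank 3.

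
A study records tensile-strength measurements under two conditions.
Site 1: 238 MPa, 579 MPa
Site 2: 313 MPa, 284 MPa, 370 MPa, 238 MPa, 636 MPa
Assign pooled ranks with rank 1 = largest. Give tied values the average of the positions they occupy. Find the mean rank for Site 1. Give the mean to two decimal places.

4.25

Sorted (descending): 636, 579, 370, 313, 284, 238, 238
The 2 values of 238 occupy positions 6–7 → average rank (6+7)/2 = 6.5.
Site 1 values → pooled ranks: 238→6.5, 579→2
Mean rank = (6.5 + 2) / 2 = 4.25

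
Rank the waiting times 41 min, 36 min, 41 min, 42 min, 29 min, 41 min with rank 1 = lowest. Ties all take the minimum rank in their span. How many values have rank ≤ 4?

5

Sorted (ascending): 29, 36, 41, 41, 41, 42
The 3 values of 41 occupy positions 3–5 → each gets rank 3.
Ranks ≤ 4: {1, 2, 3, 3, 3} → 5 values.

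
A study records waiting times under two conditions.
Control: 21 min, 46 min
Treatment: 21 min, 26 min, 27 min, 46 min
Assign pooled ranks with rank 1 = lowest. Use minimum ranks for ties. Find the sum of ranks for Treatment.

13

Sorted (ascending): 21, 21, 26, 27, 46, 46
The 2 values of 21 occupy positions 1–2 → each gets rank 1.
The 2 values of 46 occupy positions 5–6 → each gets rank 5.
Treatment values → pooled ranks: 21→1, 26→3, 27→4, 46→5
Rank sum = 1 + 3 + 4 + 5 = 13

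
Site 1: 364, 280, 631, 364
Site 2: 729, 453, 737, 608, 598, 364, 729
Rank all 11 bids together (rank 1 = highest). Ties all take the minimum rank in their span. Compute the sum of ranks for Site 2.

Sorted (descending): 737, 729, 729, 631, 608, 598, 453, 364, 364, 364, 280
The 2 values of 729 occupy positions 2–3 → each gets rank 2.
The 3 values of 364 occupy positions 8–10 → each gets rank 8.
Site 2 values → pooled ranks: 729→2, 453→7, 737→1, 608→5, 598→6, 364→8, 729→2
Rank sum = 2 + 7 + 1 + 5 + 6 + 8 + 2 = 31

31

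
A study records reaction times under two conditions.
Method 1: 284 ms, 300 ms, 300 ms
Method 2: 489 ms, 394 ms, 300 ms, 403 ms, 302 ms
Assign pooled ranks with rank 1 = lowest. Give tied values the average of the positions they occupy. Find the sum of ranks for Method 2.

29

Sorted (ascending): 284, 300, 300, 300, 302, 394, 403, 489
The 3 values of 300 occupy positions 2–4 → average rank 3.
Method 2 values → pooled ranks: 489→8, 394→6, 300→3, 403→7, 302→5
Rank sum = 8 + 6 + 3 + 7 + 5 = 29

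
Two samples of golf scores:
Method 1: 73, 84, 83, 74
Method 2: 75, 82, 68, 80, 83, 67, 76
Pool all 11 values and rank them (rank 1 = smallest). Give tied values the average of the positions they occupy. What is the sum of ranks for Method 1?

Sorted (ascending): 67, 68, 73, 74, 75, 76, 80, 82, 83, 83, 84
The 2 values of 83 occupy positions 9–10 → average rank (9+10)/2 = 9.5.
Method 1 values → pooled ranks: 73→3, 84→11, 83→9.5, 74→4
Rank sum = 3 + 11 + 9.5 + 4 = 27.5

27.5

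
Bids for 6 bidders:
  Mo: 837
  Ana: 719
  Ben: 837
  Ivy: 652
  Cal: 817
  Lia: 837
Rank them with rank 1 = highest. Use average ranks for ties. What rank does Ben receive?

Sorted (descending): 837, 837, 837, 817, 719, 652
The 3 values of 837 occupy positions 1–3 → average rank 2.
Ben has value 837 → rank 2.

2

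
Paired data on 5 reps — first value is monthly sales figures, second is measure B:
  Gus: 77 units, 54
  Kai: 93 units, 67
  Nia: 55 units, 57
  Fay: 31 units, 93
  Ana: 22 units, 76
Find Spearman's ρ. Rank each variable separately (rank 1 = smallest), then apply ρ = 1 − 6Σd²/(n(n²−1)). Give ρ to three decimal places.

-0.600

Ranks of variable 1: 4, 5, 3, 2, 1
Ranks of variable 2: 1, 3, 2, 5, 4
d = r₁ − r₂: 3, 2, 1, -3, -3
d²: 9, 4, 1, 9, 9; Σd² = 32
ρ = 1 − 6·32/(5·24) = 1 − 192/120 = -0.600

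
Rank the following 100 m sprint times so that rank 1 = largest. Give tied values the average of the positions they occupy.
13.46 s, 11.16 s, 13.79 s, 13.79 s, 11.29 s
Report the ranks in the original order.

Sorted (descending): 13.79, 13.79, 13.46, 11.29, 11.16
The 2 values of 13.79 occupy positions 1–2 → average rank (1+2)/2 = 1.5.

3, 5, 1.5, 1.5, 4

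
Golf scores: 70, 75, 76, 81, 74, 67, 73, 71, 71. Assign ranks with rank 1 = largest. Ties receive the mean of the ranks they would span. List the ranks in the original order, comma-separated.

8, 3, 2, 1, 4, 9, 5, 6.5, 6.5

Sorted (descending): 81, 76, 75, 74, 73, 71, 71, 70, 67
The 2 values of 71 occupy positions 6–7 → average rank (6+7)/2 = 6.5.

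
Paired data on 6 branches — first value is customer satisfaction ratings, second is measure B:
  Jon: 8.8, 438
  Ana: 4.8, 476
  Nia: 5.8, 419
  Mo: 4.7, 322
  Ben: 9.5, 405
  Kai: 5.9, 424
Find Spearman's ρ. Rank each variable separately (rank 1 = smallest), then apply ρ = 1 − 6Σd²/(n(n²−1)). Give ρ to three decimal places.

0.086

Ranks of variable 1: 5, 2, 3, 1, 6, 4
Ranks of variable 2: 5, 6, 3, 1, 2, 4
d = r₁ − r₂: 0, -4, 0, 0, 4, 0
d²: 0, 16, 0, 0, 16, 0; Σd² = 32
ρ = 1 − 6·32/(6·35) = 1 − 192/210 = 0.086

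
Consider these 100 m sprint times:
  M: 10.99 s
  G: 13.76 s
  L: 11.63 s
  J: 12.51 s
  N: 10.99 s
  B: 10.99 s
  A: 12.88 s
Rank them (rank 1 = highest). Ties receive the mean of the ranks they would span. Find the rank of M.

6

Sorted (descending): 13.76, 12.88, 12.51, 11.63, 10.99, 10.99, 10.99
The 3 values of 10.99 occupy positions 5–7 → average rank 6.
M has value 10.99 s → rank 6.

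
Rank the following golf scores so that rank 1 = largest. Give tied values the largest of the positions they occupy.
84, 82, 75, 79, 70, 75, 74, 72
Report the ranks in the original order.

Sorted (descending): 84, 82, 79, 75, 75, 74, 72, 70
The 2 values of 75 occupy positions 4–5 → each gets rank 5.

1, 2, 5, 3, 8, 5, 6, 7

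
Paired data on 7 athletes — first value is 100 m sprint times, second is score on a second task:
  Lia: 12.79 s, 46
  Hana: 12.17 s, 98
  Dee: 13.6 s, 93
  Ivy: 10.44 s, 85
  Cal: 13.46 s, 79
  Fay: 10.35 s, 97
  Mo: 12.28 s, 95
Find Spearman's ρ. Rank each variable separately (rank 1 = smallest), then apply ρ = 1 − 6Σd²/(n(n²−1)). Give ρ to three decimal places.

-0.500

Ranks of variable 1: 5, 3, 7, 2, 6, 1, 4
Ranks of variable 2: 1, 7, 4, 3, 2, 6, 5
d = r₁ − r₂: 4, -4, 3, -1, 4, -5, -1
d²: 16, 16, 9, 1, 16, 25, 1; Σd² = 84
ρ = 1 − 6·84/(7·48) = 1 − 504/336 = -0.500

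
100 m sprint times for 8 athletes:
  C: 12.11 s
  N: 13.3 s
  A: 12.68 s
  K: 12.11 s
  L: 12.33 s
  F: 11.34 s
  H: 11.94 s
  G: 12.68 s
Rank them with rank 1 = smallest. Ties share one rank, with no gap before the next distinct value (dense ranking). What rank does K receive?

Sorted (ascending): 11.34, 11.94, 12.11, 12.11, 12.33, 12.68, 12.68, 13.3
The 2 values of 12.11 share dense rank 3.
The 2 values of 12.68 share dense rank 5.
Remaining distinct values take the next consecutive integers.
K has value 12.11 s → rank 3.

3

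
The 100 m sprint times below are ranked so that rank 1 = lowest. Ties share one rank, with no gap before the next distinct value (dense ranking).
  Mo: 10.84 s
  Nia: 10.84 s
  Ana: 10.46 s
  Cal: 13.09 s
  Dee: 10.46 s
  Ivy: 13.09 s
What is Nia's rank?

2

Sorted (ascending): 10.46, 10.46, 10.84, 10.84, 13.09, 13.09
The 2 values of 10.46 share dense rank 1.
The 2 values of 10.84 share dense rank 2.
The 2 values of 13.09 share dense rank 3.
Nia has value 10.84 s → rank 2.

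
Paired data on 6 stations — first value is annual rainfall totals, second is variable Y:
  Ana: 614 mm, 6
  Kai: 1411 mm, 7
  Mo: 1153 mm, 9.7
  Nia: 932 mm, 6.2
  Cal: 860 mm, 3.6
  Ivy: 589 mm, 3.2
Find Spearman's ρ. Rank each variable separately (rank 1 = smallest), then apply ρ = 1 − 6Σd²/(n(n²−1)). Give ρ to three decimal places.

0.886

Ranks of variable 1: 2, 6, 5, 4, 3, 1
Ranks of variable 2: 3, 5, 6, 4, 2, 1
d = r₁ − r₂: -1, 1, -1, 0, 1, 0
d²: 1, 1, 1, 0, 1, 0; Σd² = 4
ρ = 1 − 6·4/(6·35) = 1 − 24/210 = 0.886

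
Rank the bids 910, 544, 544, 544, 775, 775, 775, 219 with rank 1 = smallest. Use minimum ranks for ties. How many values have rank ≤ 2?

Sorted (ascending): 219, 544, 544, 544, 775, 775, 775, 910
The 3 values of 544 occupy positions 2–4 → each gets rank 2.
The 3 values of 775 occupy positions 5–7 → each gets rank 5.
Ranks ≤ 2: {1, 2, 2, 2} → 4 values.

4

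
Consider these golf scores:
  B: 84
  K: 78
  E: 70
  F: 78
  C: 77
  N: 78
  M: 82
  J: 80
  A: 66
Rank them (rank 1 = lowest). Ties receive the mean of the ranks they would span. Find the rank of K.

Sorted (ascending): 66, 70, 77, 78, 78, 78, 80, 82, 84
The 3 values of 78 occupy positions 4–6 → average rank 5.
K has value 78 → rank 5.

5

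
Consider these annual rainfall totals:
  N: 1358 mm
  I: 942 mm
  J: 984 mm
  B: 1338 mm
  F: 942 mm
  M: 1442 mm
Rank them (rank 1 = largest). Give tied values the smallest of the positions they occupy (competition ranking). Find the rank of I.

5

Sorted (descending): 1442, 1358, 1338, 984, 942, 942
The 2 values of 942 occupy positions 5–6 → each gets rank 5.
I has value 942 mm → rank 5.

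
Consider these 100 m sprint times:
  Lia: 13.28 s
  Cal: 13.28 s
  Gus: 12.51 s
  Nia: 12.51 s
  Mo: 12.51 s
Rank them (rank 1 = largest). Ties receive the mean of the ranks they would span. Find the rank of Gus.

4

Sorted (descending): 13.28, 13.28, 12.51, 12.51, 12.51
The 2 values of 13.28 occupy positions 1–2 → average rank (1+2)/2 = 1.5.
The 3 values of 12.51 occupy positions 3–5 → average rank 4.
Gus has value 12.51 s → rank 4.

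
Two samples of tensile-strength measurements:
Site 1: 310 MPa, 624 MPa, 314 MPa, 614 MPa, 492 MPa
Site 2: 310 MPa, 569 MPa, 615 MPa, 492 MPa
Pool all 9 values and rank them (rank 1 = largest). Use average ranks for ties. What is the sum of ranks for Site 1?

Sorted (descending): 624, 615, 614, 569, 492, 492, 314, 310, 310
The 2 values of 492 occupy positions 5–6 → average rank (5+6)/2 = 5.5.
The 2 values of 310 occupy positions 8–9 → average rank (8+9)/2 = 8.5.
Site 1 values → pooled ranks: 310→8.5, 624→1, 314→7, 614→3, 492→5.5
Rank sum = 8.5 + 1 + 7 + 3 + 5.5 = 25

25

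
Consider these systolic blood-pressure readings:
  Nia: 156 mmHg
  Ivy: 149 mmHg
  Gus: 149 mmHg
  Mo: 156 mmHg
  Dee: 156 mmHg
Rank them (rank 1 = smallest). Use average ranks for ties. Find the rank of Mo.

Sorted (ascending): 149, 149, 156, 156, 156
The 2 values of 149 occupy positions 1–2 → average rank (1+2)/2 = 1.5.
The 3 values of 156 occupy positions 3–5 → average rank 4.
Mo has value 156 mmHg → rank 4.

4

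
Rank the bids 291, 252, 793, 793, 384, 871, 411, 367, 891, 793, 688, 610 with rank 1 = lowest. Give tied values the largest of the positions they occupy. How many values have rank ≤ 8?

Sorted (ascending): 252, 291, 367, 384, 411, 610, 688, 793, 793, 793, 871, 891
The 3 values of 793 occupy positions 8–10 → each gets rank 10.
Ranks ≤ 8: {1, 2, 3, 4, 5, 6, 7} → 7 values.

7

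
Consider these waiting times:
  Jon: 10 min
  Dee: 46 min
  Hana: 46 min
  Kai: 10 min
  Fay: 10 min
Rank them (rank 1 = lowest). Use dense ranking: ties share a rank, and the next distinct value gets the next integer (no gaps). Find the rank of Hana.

Sorted (ascending): 10, 10, 10, 46, 46
The 3 values of 10 share dense rank 1.
The 2 values of 46 share dense rank 2.
Hana has value 46 min → rank 2.

2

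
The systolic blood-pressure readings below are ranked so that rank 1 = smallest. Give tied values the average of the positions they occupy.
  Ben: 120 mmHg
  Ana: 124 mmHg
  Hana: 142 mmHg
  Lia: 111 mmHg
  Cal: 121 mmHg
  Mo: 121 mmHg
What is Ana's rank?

Sorted (ascending): 111, 120, 121, 121, 124, 142
The 2 values of 121 occupy positions 3–4 → average rank (3+4)/2 = 3.5.
Ana has value 124 mmHg → rank 5.

5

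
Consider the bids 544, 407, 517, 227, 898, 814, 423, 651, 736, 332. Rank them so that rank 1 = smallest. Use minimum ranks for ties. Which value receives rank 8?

Sorted (ascending): 227, 332, 407, 423, 517, 544, 651, 736, 814, 898
No ties — each value takes its position as its rank.
Rank 8 → value 736.

736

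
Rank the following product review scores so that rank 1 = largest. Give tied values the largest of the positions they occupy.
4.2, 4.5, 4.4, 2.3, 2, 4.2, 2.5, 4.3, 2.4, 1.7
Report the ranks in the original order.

Sorted (descending): 4.5, 4.4, 4.3, 4.2, 4.2, 2.5, 2.4, 2.3, 2, 1.7
The 2 values of 4.2 occupy positions 4–5 → each gets rank 5.

5, 1, 2, 8, 9, 5, 6, 3, 7, 10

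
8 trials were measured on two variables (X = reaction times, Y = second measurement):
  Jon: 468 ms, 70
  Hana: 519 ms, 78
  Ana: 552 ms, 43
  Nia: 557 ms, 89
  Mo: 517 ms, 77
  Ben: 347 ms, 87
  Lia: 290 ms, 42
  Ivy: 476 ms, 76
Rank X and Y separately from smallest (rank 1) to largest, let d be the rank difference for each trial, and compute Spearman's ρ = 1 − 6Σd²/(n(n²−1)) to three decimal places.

Ranks of variable 1: 3, 6, 7, 8, 5, 2, 1, 4
Ranks of variable 2: 3, 6, 2, 8, 5, 7, 1, 4
d = r₁ − r₂: 0, 0, 5, 0, 0, -5, 0, 0
d²: 0, 0, 25, 0, 0, 25, 0, 0; Σd² = 50
ρ = 1 − 6·50/(8·63) = 1 − 300/504 = 0.405

0.405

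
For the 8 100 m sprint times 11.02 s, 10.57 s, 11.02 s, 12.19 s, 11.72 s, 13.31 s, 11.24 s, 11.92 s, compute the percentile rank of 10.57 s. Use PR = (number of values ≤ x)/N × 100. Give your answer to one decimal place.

12.5

N = 8.
Strictly below 10.57: 0. Equal to 10.57: 1.
PR = 1/8 × 100 = 12.5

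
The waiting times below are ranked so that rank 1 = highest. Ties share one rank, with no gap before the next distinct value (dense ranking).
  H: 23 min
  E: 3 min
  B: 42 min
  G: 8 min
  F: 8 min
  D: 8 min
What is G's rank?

3

Sorted (descending): 42, 23, 8, 8, 8, 3
The 3 values of 8 share dense rank 3.
Remaining distinct values take the next consecutive integers.
G has value 8 min → rank 3.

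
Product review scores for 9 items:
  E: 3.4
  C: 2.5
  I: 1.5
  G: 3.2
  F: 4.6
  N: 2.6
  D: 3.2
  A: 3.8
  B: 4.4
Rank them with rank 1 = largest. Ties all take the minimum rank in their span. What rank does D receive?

Sorted (descending): 4.6, 4.4, 3.8, 3.4, 3.2, 3.2, 2.6, 2.5, 1.5
The 2 values of 3.2 occupy positions 5–6 → each gets rank 5.
D has value 3.2 → rank 5.

5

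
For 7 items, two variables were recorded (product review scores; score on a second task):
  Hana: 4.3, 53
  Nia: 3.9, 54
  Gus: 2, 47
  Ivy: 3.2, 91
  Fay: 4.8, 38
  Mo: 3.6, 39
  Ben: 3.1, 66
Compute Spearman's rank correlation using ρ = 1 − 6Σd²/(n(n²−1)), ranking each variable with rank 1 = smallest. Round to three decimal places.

Ranks of variable 1: 6, 5, 1, 3, 7, 4, 2
Ranks of variable 2: 4, 5, 3, 7, 1, 2, 6
d = r₁ − r₂: 2, 0, -2, -4, 6, 2, -4
d²: 4, 0, 4, 16, 36, 4, 16; Σd² = 80
ρ = 1 − 6·80/(7·48) = 1 − 480/336 = -0.429

-0.429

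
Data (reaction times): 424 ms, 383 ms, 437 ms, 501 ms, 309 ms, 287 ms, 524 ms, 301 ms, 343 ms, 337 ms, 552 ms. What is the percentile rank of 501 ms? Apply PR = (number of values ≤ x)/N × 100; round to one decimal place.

81.8

N = 11.
Strictly below 501: 8. Equal to 501: 1.
PR = 9/11 × 100 = 81.8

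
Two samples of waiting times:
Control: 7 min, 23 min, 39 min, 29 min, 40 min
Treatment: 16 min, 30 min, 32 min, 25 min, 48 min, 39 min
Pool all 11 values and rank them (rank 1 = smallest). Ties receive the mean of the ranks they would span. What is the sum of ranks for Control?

Sorted (ascending): 7, 16, 23, 25, 29, 30, 32, 39, 39, 40, 48
The 2 values of 39 occupy positions 8–9 → average rank (8+9)/2 = 8.5.
Control values → pooled ranks: 7→1, 23→3, 39→8.5, 29→5, 40→10
Rank sum = 1 + 3 + 8.5 + 5 + 10 = 27.5

27.5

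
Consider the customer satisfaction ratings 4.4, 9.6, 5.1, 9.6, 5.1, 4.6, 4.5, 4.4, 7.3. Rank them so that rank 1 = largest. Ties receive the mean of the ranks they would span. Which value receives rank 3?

7.3

Sorted (descending): 9.6, 9.6, 7.3, 5.1, 5.1, 4.6, 4.5, 4.4, 4.4
The 2 values of 9.6 occupy positions 1–2 → average rank (1+2)/2 = 1.5.
The 2 values of 5.1 occupy positions 4–5 → average rank (4+5)/2 = 4.5.
The 2 values of 4.4 occupy positions 8–9 → average rank (8+9)/2 = 8.5.
Rank 3 → value 7.3.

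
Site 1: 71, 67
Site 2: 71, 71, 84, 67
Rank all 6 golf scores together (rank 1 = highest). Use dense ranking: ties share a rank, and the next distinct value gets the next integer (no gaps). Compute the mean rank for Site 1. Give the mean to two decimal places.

Sorted (descending): 84, 71, 71, 71, 67, 67
The 3 values of 71 share dense rank 2.
The 2 values of 67 share dense rank 3.
Remaining distinct values take the next consecutive integers.
Site 1 values → pooled ranks: 71→2, 67→3
Mean rank = (2 + 3) / 2 = 2.50

2.50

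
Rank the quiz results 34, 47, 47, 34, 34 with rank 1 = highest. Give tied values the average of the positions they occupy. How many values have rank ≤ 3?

Sorted (descending): 47, 47, 34, 34, 34
The 2 values of 47 occupy positions 1–2 → average rank (1+2)/2 = 1.5.
The 3 values of 34 occupy positions 3–5 → average rank 4.
Ranks ≤ 3: {1.5, 1.5} → 2 values.

2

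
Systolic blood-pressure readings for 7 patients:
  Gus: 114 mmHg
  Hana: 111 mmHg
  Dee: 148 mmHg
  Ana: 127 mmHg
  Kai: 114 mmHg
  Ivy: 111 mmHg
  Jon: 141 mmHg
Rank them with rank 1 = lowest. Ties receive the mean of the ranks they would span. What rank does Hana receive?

1.5

Sorted (ascending): 111, 111, 114, 114, 127, 141, 148
The 2 values of 111 occupy positions 1–2 → average rank (1+2)/2 = 1.5.
The 2 values of 114 occupy positions 3–4 → average rank (3+4)/2 = 3.5.
Hana has value 111 mmHg → rank 1.5.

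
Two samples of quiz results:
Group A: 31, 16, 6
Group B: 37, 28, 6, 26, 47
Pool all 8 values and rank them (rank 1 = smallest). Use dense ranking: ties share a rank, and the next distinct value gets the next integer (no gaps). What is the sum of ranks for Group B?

21

Sorted (ascending): 6, 6, 16, 26, 28, 31, 37, 47
The 2 values of 6 share dense rank 1.
Remaining distinct values take the next consecutive integers.
Group B values → pooled ranks: 37→6, 28→4, 6→1, 26→3, 47→7
Rank sum = 6 + 4 + 1 + 3 + 7 = 21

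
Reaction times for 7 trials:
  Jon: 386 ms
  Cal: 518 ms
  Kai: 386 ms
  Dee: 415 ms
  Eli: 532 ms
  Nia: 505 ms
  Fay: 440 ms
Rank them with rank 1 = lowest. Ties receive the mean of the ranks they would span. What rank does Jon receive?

Sorted (ascending): 386, 386, 415, 440, 505, 518, 532
The 2 values of 386 occupy positions 1–2 → average rank (1+2)/2 = 1.5.
Jon has value 386 ms → rank 1.5.

1.5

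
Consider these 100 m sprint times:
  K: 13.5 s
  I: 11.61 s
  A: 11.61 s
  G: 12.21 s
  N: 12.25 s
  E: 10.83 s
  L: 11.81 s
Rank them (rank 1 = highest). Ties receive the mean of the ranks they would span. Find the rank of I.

5.5

Sorted (descending): 13.5, 12.25, 12.21, 11.81, 11.61, 11.61, 10.83
The 2 values of 11.61 occupy positions 5–6 → average rank (5+6)/2 = 5.5.
I has value 11.61 s → rank 5.5.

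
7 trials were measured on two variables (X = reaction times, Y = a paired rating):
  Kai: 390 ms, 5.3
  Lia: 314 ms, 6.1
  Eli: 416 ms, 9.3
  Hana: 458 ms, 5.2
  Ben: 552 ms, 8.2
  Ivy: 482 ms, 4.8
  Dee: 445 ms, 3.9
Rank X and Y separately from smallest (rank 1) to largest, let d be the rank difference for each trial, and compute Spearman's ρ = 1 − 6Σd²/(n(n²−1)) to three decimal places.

-0.179

Ranks of variable 1: 2, 1, 3, 5, 7, 6, 4
Ranks of variable 2: 4, 5, 7, 3, 6, 2, 1
d = r₁ − r₂: -2, -4, -4, 2, 1, 4, 3
d²: 4, 16, 16, 4, 1, 16, 9; Σd² = 66
ρ = 1 − 6·66/(7·48) = 1 − 396/336 = -0.179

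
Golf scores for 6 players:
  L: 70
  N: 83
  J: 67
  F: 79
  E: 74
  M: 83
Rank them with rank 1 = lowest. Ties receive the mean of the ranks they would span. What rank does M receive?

Sorted (ascending): 67, 70, 74, 79, 83, 83
The 2 values of 83 occupy positions 5–6 → average rank (5+6)/2 = 5.5.
M has value 83 → rank 5.5.

5.5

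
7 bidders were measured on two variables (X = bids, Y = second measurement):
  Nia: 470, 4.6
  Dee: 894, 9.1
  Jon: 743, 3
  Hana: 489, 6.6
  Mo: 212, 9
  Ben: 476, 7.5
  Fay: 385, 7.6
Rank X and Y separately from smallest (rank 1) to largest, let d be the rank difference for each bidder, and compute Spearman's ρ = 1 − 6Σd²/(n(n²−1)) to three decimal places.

Ranks of variable 1: 3, 7, 6, 5, 1, 4, 2
Ranks of variable 2: 2, 7, 1, 3, 6, 4, 5
d = r₁ − r₂: 1, 0, 5, 2, -5, 0, -3
d²: 1, 0, 25, 4, 25, 0, 9; Σd² = 64
ρ = 1 − 6·64/(7·48) = 1 − 384/336 = -0.143

-0.143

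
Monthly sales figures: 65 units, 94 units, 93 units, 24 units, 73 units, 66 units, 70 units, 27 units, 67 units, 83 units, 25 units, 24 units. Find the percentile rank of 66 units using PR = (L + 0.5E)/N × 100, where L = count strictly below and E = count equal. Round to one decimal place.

45.8

N = 12.
Strictly below 66: 5. Equal to 66: 1.
PR = (5 + 0.5·1)/12 × 100 = 45.8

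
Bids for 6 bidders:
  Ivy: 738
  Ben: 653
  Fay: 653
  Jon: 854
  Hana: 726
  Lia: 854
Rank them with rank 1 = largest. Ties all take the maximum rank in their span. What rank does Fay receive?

Sorted (descending): 854, 854, 738, 726, 653, 653
The 2 values of 854 occupy positions 1–2 → each gets rank 2.
The 2 values of 653 occupy positions 5–6 → each gets rank 6.
Fay has value 653 → rank 6.

6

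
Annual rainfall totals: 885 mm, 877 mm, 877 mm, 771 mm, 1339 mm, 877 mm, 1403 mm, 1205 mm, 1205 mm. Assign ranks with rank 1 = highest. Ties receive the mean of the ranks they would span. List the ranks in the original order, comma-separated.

5, 7, 7, 9, 2, 7, 1, 3.5, 3.5

Sorted (descending): 1403, 1339, 1205, 1205, 885, 877, 877, 877, 771
The 2 values of 1205 occupy positions 3–4 → average rank (3+4)/2 = 3.5.
The 3 values of 877 occupy positions 6–8 → average rank 7.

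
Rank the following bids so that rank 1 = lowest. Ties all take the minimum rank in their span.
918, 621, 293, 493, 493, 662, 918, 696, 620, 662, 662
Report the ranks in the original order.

10, 5, 1, 2, 2, 6, 10, 9, 4, 6, 6

Sorted (ascending): 293, 493, 493, 620, 621, 662, 662, 662, 696, 918, 918
The 2 values of 493 occupy positions 2–3 → each gets rank 2.
The 3 values of 662 occupy positions 6–8 → each gets rank 6.
The 2 values of 918 occupy positions 10–11 → each gets rank 10.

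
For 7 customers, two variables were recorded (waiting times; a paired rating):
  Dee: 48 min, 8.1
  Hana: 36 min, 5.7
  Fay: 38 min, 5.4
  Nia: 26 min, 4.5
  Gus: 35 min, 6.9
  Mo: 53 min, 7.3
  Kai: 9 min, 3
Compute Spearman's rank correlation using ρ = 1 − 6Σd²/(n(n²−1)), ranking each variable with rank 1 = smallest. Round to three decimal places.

0.821

Ranks of variable 1: 6, 4, 5, 2, 3, 7, 1
Ranks of variable 2: 7, 4, 3, 2, 5, 6, 1
d = r₁ − r₂: -1, 0, 2, 0, -2, 1, 0
d²: 1, 0, 4, 0, 4, 1, 0; Σd² = 10
ρ = 1 − 6·10/(7·48) = 1 − 60/336 = 0.821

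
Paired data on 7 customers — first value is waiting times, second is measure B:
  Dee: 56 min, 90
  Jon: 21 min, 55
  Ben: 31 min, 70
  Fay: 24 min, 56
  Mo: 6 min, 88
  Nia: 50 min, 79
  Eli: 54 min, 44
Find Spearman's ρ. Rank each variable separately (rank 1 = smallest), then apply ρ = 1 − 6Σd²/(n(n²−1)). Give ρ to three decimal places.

0.107

Ranks of variable 1: 7, 2, 4, 3, 1, 5, 6
Ranks of variable 2: 7, 2, 4, 3, 6, 5, 1
d = r₁ − r₂: 0, 0, 0, 0, -5, 0, 5
d²: 0, 0, 0, 0, 25, 0, 25; Σd² = 50
ρ = 1 − 6·50/(7·48) = 1 − 300/336 = 0.107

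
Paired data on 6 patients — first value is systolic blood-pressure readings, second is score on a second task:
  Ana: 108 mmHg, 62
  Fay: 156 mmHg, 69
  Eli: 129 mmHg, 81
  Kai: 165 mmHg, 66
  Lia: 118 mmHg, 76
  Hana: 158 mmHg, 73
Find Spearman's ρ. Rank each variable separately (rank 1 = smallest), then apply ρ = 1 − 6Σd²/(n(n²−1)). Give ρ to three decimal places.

-0.029

Ranks of variable 1: 1, 4, 3, 6, 2, 5
Ranks of variable 2: 1, 3, 6, 2, 5, 4
d = r₁ − r₂: 0, 1, -3, 4, -3, 1
d²: 0, 1, 9, 16, 9, 1; Σd² = 36
ρ = 1 − 6·36/(6·35) = 1 − 216/210 = -0.029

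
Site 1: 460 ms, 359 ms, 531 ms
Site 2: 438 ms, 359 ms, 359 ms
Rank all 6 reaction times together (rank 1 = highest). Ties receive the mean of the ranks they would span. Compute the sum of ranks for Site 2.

13

Sorted (descending): 531, 460, 438, 359, 359, 359
The 3 values of 359 occupy positions 4–6 → average rank 5.
Site 2 values → pooled ranks: 438→3, 359→5, 359→5
Rank sum = 3 + 5 + 5 = 13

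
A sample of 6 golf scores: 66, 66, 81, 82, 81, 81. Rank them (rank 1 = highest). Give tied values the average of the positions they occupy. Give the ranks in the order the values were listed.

5.5, 5.5, 3, 1, 3, 3

Sorted (descending): 82, 81, 81, 81, 66, 66
The 3 values of 81 occupy positions 2–4 → average rank 3.
The 2 values of 66 occupy positions 5–6 → average rank (5+6)/2 = 5.5.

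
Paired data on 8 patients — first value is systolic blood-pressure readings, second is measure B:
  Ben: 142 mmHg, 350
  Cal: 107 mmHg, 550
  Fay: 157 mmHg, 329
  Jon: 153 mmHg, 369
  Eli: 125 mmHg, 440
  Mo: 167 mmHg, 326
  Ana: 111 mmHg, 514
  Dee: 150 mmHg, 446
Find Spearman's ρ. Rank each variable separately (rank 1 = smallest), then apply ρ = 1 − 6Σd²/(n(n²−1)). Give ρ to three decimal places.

-0.881

Ranks of variable 1: 4, 1, 7, 6, 3, 8, 2, 5
Ranks of variable 2: 3, 8, 2, 4, 5, 1, 7, 6
d = r₁ − r₂: 1, -7, 5, 2, -2, 7, -5, -1
d²: 1, 49, 25, 4, 4, 49, 25, 1; Σd² = 158
ρ = 1 − 6·158/(8·63) = 1 − 948/504 = -0.881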